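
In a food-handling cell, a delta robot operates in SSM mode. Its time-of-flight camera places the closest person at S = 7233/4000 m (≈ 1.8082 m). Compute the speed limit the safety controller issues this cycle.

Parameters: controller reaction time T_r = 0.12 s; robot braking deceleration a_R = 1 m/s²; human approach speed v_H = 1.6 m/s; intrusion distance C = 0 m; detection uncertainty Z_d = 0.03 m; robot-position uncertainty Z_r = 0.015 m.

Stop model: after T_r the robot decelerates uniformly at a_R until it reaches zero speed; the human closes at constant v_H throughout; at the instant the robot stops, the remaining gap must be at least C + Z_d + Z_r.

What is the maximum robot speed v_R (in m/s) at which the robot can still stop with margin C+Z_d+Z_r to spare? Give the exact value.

v_R_max = 3/4 m/s = 0.7500 m/s

collect terms ⇒ (1/2)·v_R² + (43/25)·v_R + (-1257/800) = 0
  disc = (43/25)² − 4·(1/2)·(-1257/800) = 61009/10000 ; √disc = 247/100
  v_R = (−(43/25) + 247/100) / (2·(1/2)) = 3/4 m/s
check:
braking lasts T_s = (3/4)/1 = 0.7500 s
reaction-phase robot travel = 0.7500·0.1200 = 0.0900 m
robot under decel: 0.7500²/(2·1.0000) = 0.2812 m
human over T_r+T_s: 1.6000·(0.1200+0.7500) = 1.3920 m
margins: 0.0000+0.0300+0.0150 = 0.0450 m
sum ≈ 0.0900+0.2812+1.3920+0.0450 ≈ 1.8082 m = S ✓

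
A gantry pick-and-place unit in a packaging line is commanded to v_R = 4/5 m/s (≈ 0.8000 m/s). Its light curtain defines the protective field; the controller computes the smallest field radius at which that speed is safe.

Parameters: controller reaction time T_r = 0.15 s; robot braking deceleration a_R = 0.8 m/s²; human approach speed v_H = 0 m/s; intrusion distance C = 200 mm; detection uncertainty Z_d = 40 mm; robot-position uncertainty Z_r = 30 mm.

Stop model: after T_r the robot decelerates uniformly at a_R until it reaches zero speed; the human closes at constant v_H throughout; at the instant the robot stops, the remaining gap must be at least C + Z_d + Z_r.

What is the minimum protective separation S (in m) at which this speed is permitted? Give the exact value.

T_s = v_R/a_R = (4/5)/(4/5) = 1.0000 s
robot in T_r: 0.8000·0.1500 = 0.1200 m
robot covers 0.8000·1.0000 − ½·0.8000·1.0000² = 0.4000 m while stopping
human closes 0.0000·1.1500 = 0.0000 m
margins: 0.2000+0.0400+0.0300 = 0.2700 m
S_min ≈ 0.1200+0.4000+0.0000+0.2700  ⇒  S_min = 79/100 m

S_min = 79/100 m = 0.7900 m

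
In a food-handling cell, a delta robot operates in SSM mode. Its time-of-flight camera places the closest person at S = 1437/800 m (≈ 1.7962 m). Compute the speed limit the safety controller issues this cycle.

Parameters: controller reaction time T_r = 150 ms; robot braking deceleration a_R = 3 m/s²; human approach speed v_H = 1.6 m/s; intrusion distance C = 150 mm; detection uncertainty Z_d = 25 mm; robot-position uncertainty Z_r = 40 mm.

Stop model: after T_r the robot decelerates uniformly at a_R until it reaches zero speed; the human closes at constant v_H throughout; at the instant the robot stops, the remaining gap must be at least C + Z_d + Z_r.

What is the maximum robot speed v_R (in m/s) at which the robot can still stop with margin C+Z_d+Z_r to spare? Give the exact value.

quadratic (1/6)·v² + (41/60)·v + (-1073/800) = 0
  disc = (41/60)² − 4·(1/6)·(-1073/800) = 49/36 ; √disc = 7/6
  v_R = (−(41/60) + 7/6) / (2·(1/6)) = 29/20 m/s
check:
T_s = v_R/a_R = (29/20)/3 = 0.4833 s
robot covers v_R·T_r = 1.4500·0.1500 = 0.2175 m before braking
robot under decel: 1.4500²/(2·3.0000) = 0.3504 m
human over T_r+T_s: 1.6000·(0.1500+0.4833) = 1.0133 m
margins: 0.1500+0.0250+0.0400 = 0.2150 m
sum ≈ 0.2175+0.3504+1.0133+0.2150 ≈ 1.7962 m = S ✓

v_R_max = 29/20 m/s = 1.4500 m/s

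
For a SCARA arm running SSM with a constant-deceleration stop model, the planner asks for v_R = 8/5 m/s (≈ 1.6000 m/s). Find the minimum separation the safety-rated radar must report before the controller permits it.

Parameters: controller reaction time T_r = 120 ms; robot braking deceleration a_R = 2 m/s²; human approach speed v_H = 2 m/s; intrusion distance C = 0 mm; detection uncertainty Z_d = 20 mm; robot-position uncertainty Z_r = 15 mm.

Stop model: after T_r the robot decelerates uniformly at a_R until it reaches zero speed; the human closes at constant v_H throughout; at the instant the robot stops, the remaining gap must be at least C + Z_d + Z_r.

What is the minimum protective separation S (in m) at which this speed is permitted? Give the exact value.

S_min = 2707/1000 m = 2.7070 m

braking lasts T_s = (8/5)/2 = 0.8000 s
robot covers v_R·T_r = 1.6000·0.1200 = 0.1920 m before braking
braking distance = 1.6000²/(2·2.0000) = 0.6400 m
person approaches 2.0000·(0.1200+0.8000) = 1.8400 m
margins: 0.0000+0.0200+0.0150 = 0.0350 m
S_min ≈ 0.1920+0.6400+1.8400+0.0350  ⇒  S_min = 2707/1000 m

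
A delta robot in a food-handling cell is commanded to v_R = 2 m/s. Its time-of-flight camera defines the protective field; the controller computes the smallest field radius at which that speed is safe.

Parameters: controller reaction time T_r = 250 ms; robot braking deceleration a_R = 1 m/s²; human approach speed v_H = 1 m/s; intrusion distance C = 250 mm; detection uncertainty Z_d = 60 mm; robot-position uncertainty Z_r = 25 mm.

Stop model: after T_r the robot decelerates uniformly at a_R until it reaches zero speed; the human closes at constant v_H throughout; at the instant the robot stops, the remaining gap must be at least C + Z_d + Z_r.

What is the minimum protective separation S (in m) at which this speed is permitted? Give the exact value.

braking lasts T_s = 2/1 = 2.0000 s
robot in T_r: 2.0000·0.2500 = 0.5000 m
braking distance = 2.0000²/(2·1.0000) = 2.0000 m
human closes 1.0000·2.2500 = 2.2500 m
C+Z_d+Z_r = 0.2500+0.0600+0.0250 = 0.3350 m
S_min ≈ 0.5000+2.0000+2.2500+0.3350  ⇒  S_min = 1017/200 m

S_min = 1017/200 m = 5.0850 m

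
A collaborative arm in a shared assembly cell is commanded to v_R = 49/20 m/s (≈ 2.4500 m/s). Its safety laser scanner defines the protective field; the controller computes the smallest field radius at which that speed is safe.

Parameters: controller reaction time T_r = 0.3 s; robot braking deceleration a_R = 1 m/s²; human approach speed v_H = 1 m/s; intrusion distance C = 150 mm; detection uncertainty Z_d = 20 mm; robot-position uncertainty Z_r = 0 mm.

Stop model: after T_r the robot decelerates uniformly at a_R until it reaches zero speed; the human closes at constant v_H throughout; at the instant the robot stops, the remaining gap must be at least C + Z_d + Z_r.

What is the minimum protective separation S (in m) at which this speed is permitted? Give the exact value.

braking lasts T_s = (49/20)/1 = 2.4500 s
robot covers v_R·T_r = 2.4500·0.3000 = 0.7350 m before braking
robot under decel: 2.4500²/(2·1.0000) = 3.0013 m
human over T_r+T_s: 1.0000·(0.3000+2.4500) = 2.7500 m
C+Z_d+Z_r = 0.1500+0.0200+0.0000 = 0.1700 m
S_min ≈ 0.7350+3.0013+2.7500+0.1700  ⇒  S_min = 213/32 m

S_min = 213/32 m = 6.6562 m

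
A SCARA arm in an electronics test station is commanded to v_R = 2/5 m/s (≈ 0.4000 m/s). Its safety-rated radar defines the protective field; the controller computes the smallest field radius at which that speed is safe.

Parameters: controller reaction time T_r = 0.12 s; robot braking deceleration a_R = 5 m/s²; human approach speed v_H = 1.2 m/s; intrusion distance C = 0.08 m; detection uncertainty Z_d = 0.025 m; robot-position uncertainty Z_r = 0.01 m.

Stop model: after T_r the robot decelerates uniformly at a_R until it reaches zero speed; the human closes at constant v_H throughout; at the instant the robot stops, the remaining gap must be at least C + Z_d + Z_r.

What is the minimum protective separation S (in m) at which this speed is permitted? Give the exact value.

T_s = v_R/a_R = (2/5)/5 = 0.0800 s
reaction-phase robot travel = 0.4000·0.1200 = 0.0480 m
robot under decel: 0.4000²/(2·5.0000) = 0.0160 m
human closes 1.2000·0.2000 = 0.2400 m
C+Z_d+Z_r = 0.0800+0.0250+0.0100 = 0.1150 m
S_min ≈ 0.0480+0.0160+0.2400+0.1150  ⇒  S_min = 419/1000 m

S_min = 419/1000 m = 0.4190 m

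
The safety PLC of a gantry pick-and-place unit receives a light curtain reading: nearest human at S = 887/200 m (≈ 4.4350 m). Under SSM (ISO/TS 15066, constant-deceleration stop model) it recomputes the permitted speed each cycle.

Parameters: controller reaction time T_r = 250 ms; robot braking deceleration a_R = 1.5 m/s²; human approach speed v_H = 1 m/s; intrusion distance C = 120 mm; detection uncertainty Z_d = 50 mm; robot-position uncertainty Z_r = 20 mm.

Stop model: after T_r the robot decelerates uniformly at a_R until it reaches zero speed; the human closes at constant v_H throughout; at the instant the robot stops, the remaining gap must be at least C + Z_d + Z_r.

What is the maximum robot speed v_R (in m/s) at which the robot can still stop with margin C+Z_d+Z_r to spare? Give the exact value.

collect terms ⇒ (1/3)·v_R² + (11/12)·v_R + (-799/200) = 0
  disc = (11/12)² − 4·(1/3)·(-799/200) = 22201/3600 ; √disc = 149/60
  v_R = (−(11/12) + 149/60) / (2·(1/3)) = 47/20 m/s
check:
stop time T_s = (47/20)/(3/2) = 1.5667 s
robot in T_r: 2.3500·0.2500 = 0.5875 m
robot under decel: 2.3500²/(2·1.5000) = 1.8408 m
human closes 1.0000·1.8167 = 1.8167 m
margins: 0.1200+0.0500+0.0200 = 0.1900 m
sum ≈ 0.5875+1.8408+1.8167+0.1900 ≈ 4.4350 m = S ✓

v_R_max = 47/20 m/s = 2.3500 m/s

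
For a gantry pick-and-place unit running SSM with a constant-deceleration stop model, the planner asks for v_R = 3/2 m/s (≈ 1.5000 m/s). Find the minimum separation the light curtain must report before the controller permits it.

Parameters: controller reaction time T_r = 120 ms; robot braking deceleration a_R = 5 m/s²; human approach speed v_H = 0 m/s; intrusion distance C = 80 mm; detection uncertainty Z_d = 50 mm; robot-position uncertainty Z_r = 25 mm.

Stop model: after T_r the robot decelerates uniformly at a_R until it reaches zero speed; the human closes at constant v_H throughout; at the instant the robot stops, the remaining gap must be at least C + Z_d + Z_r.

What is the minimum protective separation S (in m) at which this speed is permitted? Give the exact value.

S_min = 14/25 m = 0.5600 m

stop time T_s = (3/2)/5 = 0.3000 s
reaction-phase robot travel = 1.5000·0.1200 = 0.1800 m
braking distance = 1.5000²/(2·5.0000) = 0.2250 m
person approaches 0.0000·(0.1200+0.3000) = 0.0000 m
C+Z_d+Z_r = 0.0800+0.0500+0.0250 = 0.1550 m
S_min ≈ 0.1800+0.2250+0.0000+0.1550  ⇒  S_min = 14/25 m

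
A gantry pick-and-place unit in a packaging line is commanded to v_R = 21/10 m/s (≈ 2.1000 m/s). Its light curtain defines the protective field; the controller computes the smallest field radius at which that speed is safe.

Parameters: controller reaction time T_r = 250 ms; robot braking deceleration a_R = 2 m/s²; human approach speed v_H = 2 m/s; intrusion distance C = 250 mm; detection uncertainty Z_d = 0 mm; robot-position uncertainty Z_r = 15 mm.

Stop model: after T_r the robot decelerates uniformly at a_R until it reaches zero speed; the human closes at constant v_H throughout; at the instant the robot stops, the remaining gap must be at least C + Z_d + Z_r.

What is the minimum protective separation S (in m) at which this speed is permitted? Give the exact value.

S_min = 1797/400 m = 4.4925 m

T_s = v_R/a_R = (21/10)/2 = 1.0500 s
reaction-phase robot travel = 2.1000·0.2500 = 0.5250 m
robot covers 2.1000·1.0500 − ½·2.0000·1.0500² = 1.1025 m while stopping
person approaches 2.0000·(0.2500+1.0500) = 2.6000 m
residual clearance needed = 0.2500+0.0000+0.0150 = 0.2650 m
S_min ≈ 0.5250+1.1025+2.6000+0.2650  ⇒  S_min = 1797/400 m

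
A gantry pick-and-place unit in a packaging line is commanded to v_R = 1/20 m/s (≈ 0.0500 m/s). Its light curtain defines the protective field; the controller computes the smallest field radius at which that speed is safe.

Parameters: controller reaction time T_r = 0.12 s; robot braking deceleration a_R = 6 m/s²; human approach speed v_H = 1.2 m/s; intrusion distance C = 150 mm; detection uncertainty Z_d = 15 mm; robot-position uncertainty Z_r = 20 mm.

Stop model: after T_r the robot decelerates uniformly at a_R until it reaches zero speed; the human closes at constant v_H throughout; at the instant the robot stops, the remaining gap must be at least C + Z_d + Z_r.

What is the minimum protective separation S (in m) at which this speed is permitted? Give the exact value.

T_s = v_R/a_R = (1/20)/6 = 0.0083 s
reaction-phase robot travel = 0.0500·0.1200 = 0.0060 m
robot covers 0.0500·0.0083 − ½·6.0000·0.0083² = 0.0002 m while stopping
human over T_r+T_s: 1.2000·(0.1200+0.0083) = 0.1540 m
C+Z_d+Z_r = 0.1500+0.0150+0.0200 = 0.1850 m
S_min ≈ 0.0060+0.0002+0.1540+0.1850  ⇒  S_min = 1657/4800 m

S_min = 1657/4800 m = 0.3452 m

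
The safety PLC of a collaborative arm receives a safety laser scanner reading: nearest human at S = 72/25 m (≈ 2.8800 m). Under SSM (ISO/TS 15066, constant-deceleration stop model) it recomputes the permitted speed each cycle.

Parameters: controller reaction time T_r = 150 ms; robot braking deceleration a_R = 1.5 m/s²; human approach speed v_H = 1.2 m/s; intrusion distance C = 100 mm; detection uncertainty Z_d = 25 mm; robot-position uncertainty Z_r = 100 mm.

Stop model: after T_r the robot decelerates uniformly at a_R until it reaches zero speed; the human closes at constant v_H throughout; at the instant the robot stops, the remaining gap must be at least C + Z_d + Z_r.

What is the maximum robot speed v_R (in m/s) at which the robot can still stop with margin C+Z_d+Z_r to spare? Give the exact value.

v_R_max = 33/20 m/s = 1.6500 m/s

quadratic (1/3)·v² + (19/20)·v + (-99/40) = 0
  disc = (19/20)² − 4·(1/3)·(-99/40) = 1681/400 ; √disc = 41/20
  v_R = (−(19/20) + 41/20) / (2·(1/3)) = 33/20 m/s
check:
T_s = v_R/a_R = (33/20)/(3/2) = 1.1000 s
robot in T_r: 1.6500·0.1500 = 0.2475 m
robot under decel: 1.6500²/(2·1.5000) = 0.9075 m
human over T_r+T_s: 1.2000·(0.1500+1.1000) = 1.5000 m
residual clearance needed = 0.1000+0.0250+0.1000 = 0.2250 m
sum ≈ 0.2475+0.9075+1.5000+0.2250 ≈ 2.8800 m = S ✓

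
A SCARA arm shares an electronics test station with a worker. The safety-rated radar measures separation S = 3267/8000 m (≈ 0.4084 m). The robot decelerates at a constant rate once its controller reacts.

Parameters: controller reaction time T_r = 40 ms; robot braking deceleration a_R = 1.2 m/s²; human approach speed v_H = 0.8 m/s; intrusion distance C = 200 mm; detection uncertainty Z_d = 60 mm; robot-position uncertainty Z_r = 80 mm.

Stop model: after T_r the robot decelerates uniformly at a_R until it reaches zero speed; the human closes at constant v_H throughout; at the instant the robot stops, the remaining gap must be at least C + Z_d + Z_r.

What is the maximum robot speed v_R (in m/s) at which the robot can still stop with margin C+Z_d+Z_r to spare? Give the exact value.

v_R_max = 1/20 m/s = 0.0500 m/s

at the boundary: (5/12)·v² + (53/75)·v + (-291/8000) = 0
  disc = (53/75)² − 4·(5/12)·(-291/8000) = 201601/360000 ; √disc = 449/600
  v_R = (−(53/75) + 449/600) / (2·(5/12)) = 1/20 m/s
check:
braking lasts T_s = (1/20)/(6/5) = 0.0417 s
robot in T_r: 0.0500·0.0400 = 0.0020 m
robot covers 0.0500·0.0417 − ½·1.2000·0.0417² = 0.0010 m while stopping
person approaches 0.8000·(0.0400+0.0417) = 0.0653 m
residual clearance needed = 0.2000+0.0600+0.0800 = 0.3400 m
sum ≈ 0.0020+0.0010+0.0653+0.3400 ≈ 0.4084 m = S ✓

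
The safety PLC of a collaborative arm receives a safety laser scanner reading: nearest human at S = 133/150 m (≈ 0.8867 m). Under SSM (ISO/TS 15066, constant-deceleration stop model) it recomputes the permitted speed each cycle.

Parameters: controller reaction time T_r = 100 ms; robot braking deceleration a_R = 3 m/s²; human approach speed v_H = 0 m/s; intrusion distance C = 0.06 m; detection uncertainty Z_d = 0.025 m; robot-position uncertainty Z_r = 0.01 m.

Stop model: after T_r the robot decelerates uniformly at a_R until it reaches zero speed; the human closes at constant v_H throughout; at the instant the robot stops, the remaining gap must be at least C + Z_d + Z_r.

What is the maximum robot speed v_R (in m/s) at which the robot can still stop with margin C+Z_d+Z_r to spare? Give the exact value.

quadratic (1/6)·v² + (1/10)·v + (-19/24) = 0
  disc = (1/10)² − 4·(1/6)·(-19/24) = 121/225 ; √disc = 11/15
  v_R = (−(1/10) + 11/15) / (2·(1/6)) = 19/10 m/s
check:
T_s = v_R/a_R = (19/10)/3 = 0.6333 s
reaction-phase robot travel = 1.9000·0.1000 = 0.1900 m
robot covers 1.9000·0.6333 − ½·3.0000·0.6333² = 0.6017 m while stopping
human over T_r+T_s: 0.0000·(0.1000+0.6333) = 0.0000 m
margins: 0.0600+0.0250+0.0100 = 0.0950 m
sum ≈ 0.1900+0.6017+0.0000+0.0950 ≈ 0.8867 m = S ✓

v_R_max = 19/10 m/s = 1.9000 m/s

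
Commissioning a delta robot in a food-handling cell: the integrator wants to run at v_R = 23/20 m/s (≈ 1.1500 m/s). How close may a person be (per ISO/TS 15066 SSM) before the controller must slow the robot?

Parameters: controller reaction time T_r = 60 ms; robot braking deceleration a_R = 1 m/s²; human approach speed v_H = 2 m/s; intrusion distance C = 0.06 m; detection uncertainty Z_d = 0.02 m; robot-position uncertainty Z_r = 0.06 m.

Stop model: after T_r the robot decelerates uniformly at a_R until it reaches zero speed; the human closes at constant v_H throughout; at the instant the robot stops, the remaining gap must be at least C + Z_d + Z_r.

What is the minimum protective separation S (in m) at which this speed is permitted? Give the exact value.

S_min = 13161/4000 m = 3.2902 m

T_s = v_R/a_R = (23/20)/1 = 1.1500 s
reaction-phase robot travel = 1.1500·0.0600 = 0.0690 m
robot under decel: 1.1500²/(2·1.0000) = 0.6613 m
human over T_r+T_s: 2.0000·(0.0600+1.1500) = 2.4200 m
margins: 0.0600+0.0200+0.0600 = 0.1400 m
S_min ≈ 0.0690+0.6613+2.4200+0.1400  ⇒  S_min = 13161/4000 m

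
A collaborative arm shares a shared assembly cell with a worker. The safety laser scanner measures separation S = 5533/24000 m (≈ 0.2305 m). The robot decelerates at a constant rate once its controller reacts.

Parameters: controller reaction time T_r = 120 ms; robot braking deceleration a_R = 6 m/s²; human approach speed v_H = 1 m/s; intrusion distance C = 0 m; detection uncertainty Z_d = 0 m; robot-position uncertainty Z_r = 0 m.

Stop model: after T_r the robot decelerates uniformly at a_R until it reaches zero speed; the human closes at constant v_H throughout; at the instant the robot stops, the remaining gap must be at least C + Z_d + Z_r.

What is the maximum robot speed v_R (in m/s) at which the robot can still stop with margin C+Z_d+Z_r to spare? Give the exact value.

v_R_max = 7/20 m/s = 0.3500 m/s

at the boundary: (1/12)·v² + (43/150)·v + (-2653/24000) = 0
  disc = (43/150)² − 4·(1/12)·(-2653/24000) = 4761/40000 ; √disc = 69/200
  v_R = (−(43/150) + 69/200) / (2·(1/12)) = 7/20 m/s
check:
stop time T_s = (7/20)/6 = 0.0583 s
robot covers v_R·T_r = 0.3500·0.1200 = 0.0420 m before braking
braking distance = 0.3500²/(2·6.0000) = 0.0102 m
person approaches 1.0000·(0.1200+0.0583) = 0.1783 m
residual clearance needed = 0.0000+0.0000+0.0000 = 0.0000 m
sum ≈ 0.0420+0.0102+0.1783+0.0000 ≈ 0.2305 m = S ✓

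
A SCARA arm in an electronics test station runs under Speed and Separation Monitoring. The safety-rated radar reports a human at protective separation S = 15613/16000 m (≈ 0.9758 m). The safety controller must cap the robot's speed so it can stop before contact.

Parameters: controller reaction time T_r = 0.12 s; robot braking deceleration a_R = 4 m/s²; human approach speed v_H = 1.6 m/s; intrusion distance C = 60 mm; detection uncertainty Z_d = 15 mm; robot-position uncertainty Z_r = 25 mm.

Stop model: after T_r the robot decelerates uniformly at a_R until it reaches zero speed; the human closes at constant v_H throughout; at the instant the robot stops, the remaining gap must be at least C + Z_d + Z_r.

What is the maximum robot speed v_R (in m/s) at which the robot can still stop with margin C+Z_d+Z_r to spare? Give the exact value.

v_R_max = 21/20 m/s = 1.0500 m/s

collect terms ⇒ (1/8)·v_R² + (13/25)·v_R + (-10941/16000) = 0
  disc = (13/25)² − 4·(1/8)·(-10941/16000) = 97969/160000 ; √disc = 313/400
  v_R = (−(13/25) + 313/400) / (2·(1/8)) = 21/20 m/s
check:
T_s = v_R/a_R = (21/20)/4 = 0.2625 s
reaction-phase robot travel = 1.0500·0.1200 = 0.1260 m
braking distance = 1.0500²/(2·4.0000) = 0.1378 m
human closes 1.6000·0.3825 = 0.6120 m
C+Z_d+Z_r = 0.0600+0.0150+0.0250 = 0.1000 m
sum ≈ 0.1260+0.1378+0.6120+0.1000 ≈ 0.9758 m = S ✓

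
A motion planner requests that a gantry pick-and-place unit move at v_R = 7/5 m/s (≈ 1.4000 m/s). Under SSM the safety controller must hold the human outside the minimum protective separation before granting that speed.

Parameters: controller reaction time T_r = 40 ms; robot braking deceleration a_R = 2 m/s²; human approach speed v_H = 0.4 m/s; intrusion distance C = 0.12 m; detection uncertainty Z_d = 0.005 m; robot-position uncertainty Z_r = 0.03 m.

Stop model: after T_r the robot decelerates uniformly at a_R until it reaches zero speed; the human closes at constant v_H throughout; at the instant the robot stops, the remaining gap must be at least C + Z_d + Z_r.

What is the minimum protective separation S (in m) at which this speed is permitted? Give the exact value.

braking lasts T_s = (7/5)/2 = 0.7000 s
robot covers v_R·T_r = 1.4000·0.0400 = 0.0560 m before braking
robot covers 1.4000·0.7000 − ½·2.0000·0.7000² = 0.4900 m while stopping
person approaches 0.4000·(0.0400+0.7000) = 0.2960 m
margins: 0.1200+0.0050+0.0300 = 0.1550 m
S_min ≈ 0.0560+0.4900+0.2960+0.1550  ⇒  S_min = 997/1000 m

S_min = 997/1000 m = 0.9970 m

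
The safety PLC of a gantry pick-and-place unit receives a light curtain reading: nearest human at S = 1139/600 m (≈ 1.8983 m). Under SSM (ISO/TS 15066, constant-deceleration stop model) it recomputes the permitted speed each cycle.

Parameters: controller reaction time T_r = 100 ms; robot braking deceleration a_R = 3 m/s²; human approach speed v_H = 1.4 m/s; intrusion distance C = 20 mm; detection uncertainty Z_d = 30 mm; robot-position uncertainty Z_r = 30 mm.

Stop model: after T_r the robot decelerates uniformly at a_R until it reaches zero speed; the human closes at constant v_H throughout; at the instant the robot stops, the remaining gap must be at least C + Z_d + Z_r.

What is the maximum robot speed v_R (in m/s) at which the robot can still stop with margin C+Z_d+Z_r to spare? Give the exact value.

collect terms ⇒ (1/6)·v_R² + (17/30)·v_R + (-1007/600) = 0
  disc = (17/30)² − 4·(1/6)·(-1007/600) = 36/25 ; √disc = 6/5
  v_R = (−(17/30) + 6/5) / (2·(1/6)) = 19/10 m/s
check:
T_s = v_R/a_R = (19/10)/3 = 0.6333 s
reaction-phase robot travel = 1.9000·0.1000 = 0.1900 m
robot under decel: 1.9000²/(2·3.0000) = 0.6017 m
human over T_r+T_s: 1.4000·(0.1000+0.6333) = 1.0267 m
margins: 0.0200+0.0300+0.0300 = 0.0800 m
sum ≈ 0.1900+0.6017+1.0267+0.0800 ≈ 1.8983 m = S ✓

v_R_max = 19/10 m/s = 1.9000 m/s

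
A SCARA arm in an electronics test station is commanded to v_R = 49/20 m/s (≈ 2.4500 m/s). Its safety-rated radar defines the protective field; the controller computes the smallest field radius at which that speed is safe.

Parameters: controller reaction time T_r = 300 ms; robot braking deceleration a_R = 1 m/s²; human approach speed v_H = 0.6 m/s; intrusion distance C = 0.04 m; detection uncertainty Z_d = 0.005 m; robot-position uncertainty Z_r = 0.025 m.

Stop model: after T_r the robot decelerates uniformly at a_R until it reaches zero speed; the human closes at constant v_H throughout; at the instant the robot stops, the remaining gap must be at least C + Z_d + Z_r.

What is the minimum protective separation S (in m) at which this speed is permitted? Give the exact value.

braking lasts T_s = (49/20)/1 = 2.4500 s
robot in T_r: 2.4500·0.3000 = 0.7350 m
robot under decel: 2.4500²/(2·1.0000) = 3.0013 m
human closes 0.6000·2.7500 = 1.6500 m
margins: 0.0400+0.0050+0.0250 = 0.0700 m
S_min ≈ 0.7350+3.0013+1.6500+0.0700  ⇒  S_min = 873/160 m

S_min = 873/160 m = 5.4562 m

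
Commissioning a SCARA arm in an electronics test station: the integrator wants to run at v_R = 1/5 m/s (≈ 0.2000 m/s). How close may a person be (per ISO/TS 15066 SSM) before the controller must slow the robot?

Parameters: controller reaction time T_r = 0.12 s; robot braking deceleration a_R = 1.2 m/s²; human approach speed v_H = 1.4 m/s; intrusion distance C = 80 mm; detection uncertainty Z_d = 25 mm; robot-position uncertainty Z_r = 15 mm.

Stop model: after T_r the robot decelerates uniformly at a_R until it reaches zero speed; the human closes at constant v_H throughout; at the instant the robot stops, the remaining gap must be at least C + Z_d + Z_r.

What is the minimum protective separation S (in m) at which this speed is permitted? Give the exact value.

T_s = v_R/a_R = (1/5)/(6/5) = 0.1667 s
robot covers v_R·T_r = 0.2000·0.1200 = 0.0240 m before braking
robot under decel: 0.2000²/(2·1.2000) = 0.0167 m
person approaches 1.4000·(0.1200+0.1667) = 0.4013 m
C+Z_d+Z_r = 0.0800+0.0250+0.0150 = 0.1200 m
S_min ≈ 0.0240+0.0167+0.4013+0.1200  ⇒  S_min = 281/500 m

S_min = 281/500 m = 0.5620 m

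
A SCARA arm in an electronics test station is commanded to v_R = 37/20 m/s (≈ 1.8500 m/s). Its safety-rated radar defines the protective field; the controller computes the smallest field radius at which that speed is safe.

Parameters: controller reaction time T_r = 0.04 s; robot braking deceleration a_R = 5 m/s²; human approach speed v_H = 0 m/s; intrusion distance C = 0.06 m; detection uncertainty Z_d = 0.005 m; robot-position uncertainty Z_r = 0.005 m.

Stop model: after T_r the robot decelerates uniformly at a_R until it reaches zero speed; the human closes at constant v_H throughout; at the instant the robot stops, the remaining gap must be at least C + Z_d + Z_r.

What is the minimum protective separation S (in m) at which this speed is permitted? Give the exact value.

stop time T_s = (37/20)/5 = 0.3700 s
reaction-phase robot travel = 1.8500·0.0400 = 0.0740 m
braking distance = 1.8500²/(2·5.0000) = 0.3422 m
person approaches 0.0000·(0.0400+0.3700) = 0.0000 m
residual clearance needed = 0.0600+0.0050+0.0050 = 0.0700 m
S_min ≈ 0.0740+0.3422+0.0000+0.0700  ⇒  S_min = 389/800 m

S_min = 389/800 m = 0.4863 m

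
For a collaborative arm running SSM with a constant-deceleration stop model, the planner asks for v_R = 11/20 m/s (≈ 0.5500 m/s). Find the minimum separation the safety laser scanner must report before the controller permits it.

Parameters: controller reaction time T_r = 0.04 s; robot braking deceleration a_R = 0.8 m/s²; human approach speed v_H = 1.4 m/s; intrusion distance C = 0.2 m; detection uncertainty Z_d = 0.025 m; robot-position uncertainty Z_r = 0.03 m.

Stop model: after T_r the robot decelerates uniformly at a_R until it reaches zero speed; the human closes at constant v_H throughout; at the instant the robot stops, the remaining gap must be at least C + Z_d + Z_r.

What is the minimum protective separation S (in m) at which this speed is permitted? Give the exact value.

braking lasts T_s = (11/20)/(4/5) = 0.6875 s
reaction-phase robot travel = 0.5500·0.0400 = 0.0220 m
braking distance = 0.5500²/(2·0.8000) = 0.1891 m
human over T_r+T_s: 1.4000·(0.0400+0.6875) = 1.0185 m
residual clearance needed = 0.2000+0.0250+0.0300 = 0.2550 m
S_min ≈ 0.0220+0.1891+1.0185+0.2550  ⇒  S_min = 23753/16000 m

S_min = 23753/16000 m = 1.4846 m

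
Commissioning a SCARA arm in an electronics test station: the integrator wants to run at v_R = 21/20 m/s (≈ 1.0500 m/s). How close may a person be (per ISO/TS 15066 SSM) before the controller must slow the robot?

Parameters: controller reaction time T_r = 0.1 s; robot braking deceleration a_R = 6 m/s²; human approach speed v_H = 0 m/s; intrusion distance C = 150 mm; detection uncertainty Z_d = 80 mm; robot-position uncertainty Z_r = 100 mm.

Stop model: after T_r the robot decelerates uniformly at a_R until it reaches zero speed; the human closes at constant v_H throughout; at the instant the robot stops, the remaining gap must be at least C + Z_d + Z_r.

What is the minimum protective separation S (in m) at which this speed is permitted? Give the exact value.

T_s = v_R/a_R = (21/20)/6 = 0.1750 s
robot covers v_R·T_r = 1.0500·0.1000 = 0.1050 m before braking
robot covers 1.0500·0.1750 − ½·6.0000·0.1750² = 0.0919 m while stopping
person approaches 0.0000·(0.1000+0.1750) = 0.0000 m
C+Z_d+Z_r = 0.1500+0.0800+0.1000 = 0.3300 m
S_min ≈ 0.1050+0.0919+0.0000+0.3300  ⇒  S_min = 843/1600 m

S_min = 843/1600 m = 0.5269 m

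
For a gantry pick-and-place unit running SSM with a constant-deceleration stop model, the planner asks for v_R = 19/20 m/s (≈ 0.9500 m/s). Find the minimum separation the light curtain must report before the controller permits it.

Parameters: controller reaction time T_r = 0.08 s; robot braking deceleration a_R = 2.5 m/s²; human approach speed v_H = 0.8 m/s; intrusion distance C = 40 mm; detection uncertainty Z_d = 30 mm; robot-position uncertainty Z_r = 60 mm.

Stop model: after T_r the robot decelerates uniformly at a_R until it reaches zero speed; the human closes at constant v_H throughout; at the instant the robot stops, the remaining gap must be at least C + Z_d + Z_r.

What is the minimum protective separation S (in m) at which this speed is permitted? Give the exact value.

S_min = 1509/2000 m = 0.7545 m

stop time T_s = (19/20)/(5/2) = 0.3800 s
robot covers v_R·T_r = 0.9500·0.0800 = 0.0760 m before braking
braking distance = 0.9500²/(2·2.5000) = 0.1805 m
human closes 0.8000·0.4600 = 0.3680 m
residual clearance needed = 0.0400+0.0300+0.0600 = 0.1300 m
S_min ≈ 0.0760+0.1805+0.3680+0.1300  ⇒  S_min = 1509/2000 m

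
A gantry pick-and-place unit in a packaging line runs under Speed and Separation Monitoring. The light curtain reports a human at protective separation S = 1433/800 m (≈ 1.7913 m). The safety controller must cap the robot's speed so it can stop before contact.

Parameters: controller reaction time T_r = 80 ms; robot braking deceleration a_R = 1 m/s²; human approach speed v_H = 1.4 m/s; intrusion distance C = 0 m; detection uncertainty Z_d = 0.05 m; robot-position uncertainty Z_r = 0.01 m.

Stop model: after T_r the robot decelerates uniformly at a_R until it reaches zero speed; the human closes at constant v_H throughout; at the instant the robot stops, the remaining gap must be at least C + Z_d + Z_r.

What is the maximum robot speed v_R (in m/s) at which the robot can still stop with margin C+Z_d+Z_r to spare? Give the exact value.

v_R_max = 17/20 m/s = 0.8500 m/s

quadratic (1/2)·v² + (37/25)·v + (-6477/4000) = 0
  disc = (37/25)² − 4·(1/2)·(-6477/4000) = 54289/10000 ; √disc = 233/100
  v_R = (−(37/25) + 233/100) / (2·(1/2)) = 17/20 m/s
check:
braking lasts T_s = (17/20)/1 = 0.8500 s
robot in T_r: 0.8500·0.0800 = 0.0680 m
robot under decel: 0.8500²/(2·1.0000) = 0.3613 m
human closes 1.4000·0.9300 = 1.3020 m
margins: 0.0000+0.0500+0.0100 = 0.0600 m
sum ≈ 0.0680+0.3613+1.3020+0.0600 ≈ 1.7913 m = S ✓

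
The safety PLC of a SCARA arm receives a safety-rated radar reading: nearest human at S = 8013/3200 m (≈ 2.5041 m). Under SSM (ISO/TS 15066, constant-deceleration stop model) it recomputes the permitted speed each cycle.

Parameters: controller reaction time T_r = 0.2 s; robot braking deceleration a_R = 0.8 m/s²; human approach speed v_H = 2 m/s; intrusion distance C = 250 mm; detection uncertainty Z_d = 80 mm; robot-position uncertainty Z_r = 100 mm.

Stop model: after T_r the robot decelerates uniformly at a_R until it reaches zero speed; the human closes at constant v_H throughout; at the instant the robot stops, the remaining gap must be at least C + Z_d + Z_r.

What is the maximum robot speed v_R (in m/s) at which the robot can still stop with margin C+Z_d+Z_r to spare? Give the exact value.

collect terms ⇒ (5/8)·v_R² + (27/10)·v_R + (-5357/3200) = 0
  disc = (27/10)² − 4·(5/8)·(-5357/3200) = 73441/6400 ; √disc = 271/80
  v_R = (−(27/10) + 271/80) / (2·(5/8)) = 11/20 m/s
check:
T_s = v_R/a_R = (11/20)/(4/5) = 0.6875 s
reaction-phase robot travel = 0.5500·0.2000 = 0.1100 m
robot under decel: 0.5500²/(2·0.8000) = 0.1891 m
human over T_r+T_s: 2.0000·(0.2000+0.6875) = 1.7750 m
residual clearance needed = 0.2500+0.0800+0.1000 = 0.4300 m
sum ≈ 0.1100+0.1891+1.7750+0.4300 ≈ 2.5041 m = S ✓

v_R_max = 11/20 m/s = 0.5500 m/s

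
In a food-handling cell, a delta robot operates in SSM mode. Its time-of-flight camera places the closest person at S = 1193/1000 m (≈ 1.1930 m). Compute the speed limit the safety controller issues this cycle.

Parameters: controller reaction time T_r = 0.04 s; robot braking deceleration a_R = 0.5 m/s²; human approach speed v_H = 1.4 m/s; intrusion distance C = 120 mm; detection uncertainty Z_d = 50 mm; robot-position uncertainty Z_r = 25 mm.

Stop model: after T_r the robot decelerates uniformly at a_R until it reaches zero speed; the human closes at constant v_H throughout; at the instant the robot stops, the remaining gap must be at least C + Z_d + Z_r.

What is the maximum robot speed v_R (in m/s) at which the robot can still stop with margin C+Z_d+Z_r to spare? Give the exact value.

at the boundary: (1)·v² + (71/25)·v + (-471/500) = 0
  disc = (71/25)² − 4·(1)·(-471/500) = 7396/625 ; √disc = 86/25
  v_R = (−(71/25) + 86/25) / (2·(1)) = 3/10 m/s
check:
stop time T_s = (3/10)/(1/2) = 0.6000 s
robot covers v_R·T_r = 0.3000·0.0400 = 0.0120 m before braking
robot covers 0.3000·0.6000 − ½·0.5000·0.6000² = 0.0900 m while stopping
human closes 1.4000·0.6400 = 0.8960 m
residual clearance needed = 0.1200+0.0500+0.0250 = 0.1950 m
sum ≈ 0.0120+0.0900+0.8960+0.1950 ≈ 1.1930 m = S ✓

v_R_max = 3/10 m/s = 0.3000 m/s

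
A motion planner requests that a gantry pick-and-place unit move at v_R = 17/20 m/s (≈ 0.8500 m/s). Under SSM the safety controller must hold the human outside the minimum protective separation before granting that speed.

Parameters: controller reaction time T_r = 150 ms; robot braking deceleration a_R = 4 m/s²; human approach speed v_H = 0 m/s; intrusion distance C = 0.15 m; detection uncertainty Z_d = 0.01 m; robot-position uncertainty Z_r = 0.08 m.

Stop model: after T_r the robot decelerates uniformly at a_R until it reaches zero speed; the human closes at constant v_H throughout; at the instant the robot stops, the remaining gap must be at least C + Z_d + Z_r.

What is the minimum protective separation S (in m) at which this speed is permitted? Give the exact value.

S_min = 293/640 m = 0.4578 m

T_s = v_R/a_R = (17/20)/4 = 0.2125 s
robot covers v_R·T_r = 0.8500·0.1500 = 0.1275 m before braking
robot under decel: 0.8500²/(2·4.0000) = 0.0903 m
human closes 0.0000·0.3625 = 0.0000 m
C+Z_d+Z_r = 0.1500+0.0100+0.0800 = 0.2400 m
S_min ≈ 0.1275+0.0903+0.0000+0.2400  ⇒  S_min = 293/640 m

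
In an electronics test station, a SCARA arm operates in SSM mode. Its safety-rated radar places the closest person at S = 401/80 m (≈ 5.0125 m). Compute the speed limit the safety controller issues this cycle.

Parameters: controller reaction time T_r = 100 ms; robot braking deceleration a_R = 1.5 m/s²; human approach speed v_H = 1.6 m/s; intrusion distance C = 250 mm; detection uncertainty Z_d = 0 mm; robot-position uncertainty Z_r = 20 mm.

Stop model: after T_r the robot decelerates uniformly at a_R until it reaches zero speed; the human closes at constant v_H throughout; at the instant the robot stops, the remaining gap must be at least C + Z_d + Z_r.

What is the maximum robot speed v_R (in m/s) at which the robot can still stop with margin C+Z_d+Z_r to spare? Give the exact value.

at the boundary: (1/3)·v² + (7/6)·v + (-1833/400) = 0
  disc = (7/6)² − 4·(1/3)·(-1833/400) = 1681/225 ; √disc = 41/15
  v_R = (−(7/6) + 41/15) / (2·(1/3)) = 47/20 m/s
check:
T_s = v_R/a_R = (47/20)/(3/2) = 1.5667 s
robot in T_r: 2.3500·0.1000 = 0.2350 m
braking distance = 2.3500²/(2·1.5000) = 1.8408 m
human over T_r+T_s: 1.6000·(0.1000+1.5667) = 2.6667 m
margins: 0.2500+0.0000+0.0200 = 0.2700 m
sum ≈ 0.2350+1.8408+2.6667+0.2700 ≈ 5.0125 m = S ✓

v_R_max = 47/20 m/s = 2.3500 m/s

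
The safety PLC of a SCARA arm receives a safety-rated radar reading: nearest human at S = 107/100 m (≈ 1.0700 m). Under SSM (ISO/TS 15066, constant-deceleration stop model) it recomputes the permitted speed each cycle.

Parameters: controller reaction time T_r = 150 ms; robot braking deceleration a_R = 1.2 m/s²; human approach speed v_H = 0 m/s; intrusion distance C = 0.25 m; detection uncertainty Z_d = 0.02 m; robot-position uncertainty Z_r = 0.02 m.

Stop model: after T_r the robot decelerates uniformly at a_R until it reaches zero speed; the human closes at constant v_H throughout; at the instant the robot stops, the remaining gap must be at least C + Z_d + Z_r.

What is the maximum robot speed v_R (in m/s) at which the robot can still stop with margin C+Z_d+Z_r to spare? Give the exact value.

v_R_max = 6/5 m/s = 1.2000 m/s

at the boundary: (5/12)·v² + (3/20)·v + (-39/50) = 0
  disc = (3/20)² − 4·(5/12)·(-39/50) = 529/400 ; √disc = 23/20
  v_R = (−(3/20) + 23/20) / (2·(5/12)) = 6/5 m/s
check:
stop time T_s = (6/5)/(6/5) = 1.0000 s
reaction-phase robot travel = 1.2000·0.1500 = 0.1800 m
braking distance = 1.2000²/(2·1.2000) = 0.6000 m
human over T_r+T_s: 0.0000·(0.1500+1.0000) = 0.0000 m
margins: 0.2500+0.0200+0.0200 = 0.2900 m
sum ≈ 0.1800+0.6000+0.0000+0.2900 ≈ 1.0700 m = S ✓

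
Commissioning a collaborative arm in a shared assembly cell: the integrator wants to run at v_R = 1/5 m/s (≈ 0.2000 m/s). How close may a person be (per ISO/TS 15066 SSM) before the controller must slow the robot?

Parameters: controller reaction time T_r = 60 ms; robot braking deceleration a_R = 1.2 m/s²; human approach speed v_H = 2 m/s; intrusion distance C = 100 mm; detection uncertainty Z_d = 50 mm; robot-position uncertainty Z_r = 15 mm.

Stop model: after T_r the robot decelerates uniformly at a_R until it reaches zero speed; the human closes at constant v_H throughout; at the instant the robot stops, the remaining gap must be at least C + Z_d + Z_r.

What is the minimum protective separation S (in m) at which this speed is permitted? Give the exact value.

stop time T_s = (1/5)/(6/5) = 0.1667 s
robot covers v_R·T_r = 0.2000·0.0600 = 0.0120 m before braking
braking distance = 0.2000²/(2·1.2000) = 0.0167 m
human closes 2.0000·0.2267 = 0.4533 m
C+Z_d+Z_r = 0.1000+0.0500+0.0150 = 0.1650 m
S_min ≈ 0.0120+0.0167+0.4533+0.1650  ⇒  S_min = 647/1000 m

S_min = 647/1000 m = 0.6470 m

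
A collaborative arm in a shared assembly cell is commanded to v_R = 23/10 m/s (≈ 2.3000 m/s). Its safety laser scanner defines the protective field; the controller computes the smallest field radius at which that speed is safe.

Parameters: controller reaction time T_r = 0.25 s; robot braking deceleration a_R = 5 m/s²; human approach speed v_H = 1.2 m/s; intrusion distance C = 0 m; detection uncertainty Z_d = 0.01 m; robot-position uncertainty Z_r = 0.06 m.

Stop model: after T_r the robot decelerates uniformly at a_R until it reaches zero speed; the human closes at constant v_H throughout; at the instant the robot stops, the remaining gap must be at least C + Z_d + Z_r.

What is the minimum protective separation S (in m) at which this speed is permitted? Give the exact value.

T_s = v_R/a_R = (23/10)/5 = 0.4600 s
robot in T_r: 2.3000·0.2500 = 0.5750 m
robot covers 2.3000·0.4600 − ½·5.0000·0.4600² = 0.5290 m while stopping
person approaches 1.2000·(0.2500+0.4600) = 0.8520 m
margins: 0.0000+0.0100+0.0600 = 0.0700 m
S_min ≈ 0.5750+0.5290+0.8520+0.0700  ⇒  S_min = 1013/500 m

S_min = 1013/500 m = 2.0260 m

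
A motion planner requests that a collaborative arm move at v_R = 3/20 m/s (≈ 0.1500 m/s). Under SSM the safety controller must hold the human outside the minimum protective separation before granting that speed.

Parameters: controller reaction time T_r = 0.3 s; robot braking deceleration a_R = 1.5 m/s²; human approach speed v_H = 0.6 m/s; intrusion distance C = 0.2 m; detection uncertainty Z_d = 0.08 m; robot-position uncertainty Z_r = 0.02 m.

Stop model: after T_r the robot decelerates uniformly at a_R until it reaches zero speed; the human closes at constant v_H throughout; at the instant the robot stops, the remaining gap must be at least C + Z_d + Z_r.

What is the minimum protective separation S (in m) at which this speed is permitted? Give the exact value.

S_min = 237/400 m = 0.5925 m

T_s = v_R/a_R = (3/20)/(3/2) = 0.1000 s
robot in T_r: 0.1500·0.3000 = 0.0450 m
braking distance = 0.1500²/(2·1.5000) = 0.0075 m
human closes 0.6000·0.4000 = 0.2400 m
margins: 0.2000+0.0800+0.0200 = 0.3000 m
S_min ≈ 0.0450+0.0075+0.2400+0.3000  ⇒  S_min = 237/400 m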